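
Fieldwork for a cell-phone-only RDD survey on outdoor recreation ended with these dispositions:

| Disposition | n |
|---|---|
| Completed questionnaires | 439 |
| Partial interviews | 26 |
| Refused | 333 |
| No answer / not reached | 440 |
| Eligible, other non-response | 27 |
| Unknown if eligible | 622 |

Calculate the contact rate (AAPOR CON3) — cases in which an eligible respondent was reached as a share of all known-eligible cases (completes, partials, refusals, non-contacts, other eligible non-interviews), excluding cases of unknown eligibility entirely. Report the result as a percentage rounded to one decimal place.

65.2%

Top = 439 + 26 + 333 + 27 = 825
Denom = 439 + 26 + 333 + 440 + 27 = 1265
CON3 = 825 / 1265 = 0.6522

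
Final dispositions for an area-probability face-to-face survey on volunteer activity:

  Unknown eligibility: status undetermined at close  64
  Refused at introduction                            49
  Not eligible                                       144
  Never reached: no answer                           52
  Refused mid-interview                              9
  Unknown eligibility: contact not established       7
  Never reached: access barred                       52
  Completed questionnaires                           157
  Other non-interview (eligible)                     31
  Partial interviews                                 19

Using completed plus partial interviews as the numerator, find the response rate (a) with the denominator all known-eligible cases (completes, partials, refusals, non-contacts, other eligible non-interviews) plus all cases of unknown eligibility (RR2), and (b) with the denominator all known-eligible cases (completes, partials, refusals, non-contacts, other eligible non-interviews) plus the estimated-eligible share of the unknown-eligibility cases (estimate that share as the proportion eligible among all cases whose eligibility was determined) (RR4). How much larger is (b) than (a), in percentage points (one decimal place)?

Refusals = 49 + 9 = 58
No answer / not reached = 52 + 52 = 104
Unknown eligibility = 7 + 64 = 71
Num = 157 + 19 = 176
Denominator = 157 + 19 + 58 + 104 + 31 + 71 = 440
RR2 = 176 / 440 = 0.4000
Eligible (known) = 157 + 19 + 58 + 104 + 31 = 369
e = 369 / (369 + 144) = 369 / 513 = 0.7193
Estimated eligible among unknowns = 0.7193 × 71 = 51.07
Denominator = 369 + 51.07 = 420.07
RR4 = 176 / 420.07 = 0.4190
Difference = 41.90 − 40.00 = 1.90 percentage points

1.9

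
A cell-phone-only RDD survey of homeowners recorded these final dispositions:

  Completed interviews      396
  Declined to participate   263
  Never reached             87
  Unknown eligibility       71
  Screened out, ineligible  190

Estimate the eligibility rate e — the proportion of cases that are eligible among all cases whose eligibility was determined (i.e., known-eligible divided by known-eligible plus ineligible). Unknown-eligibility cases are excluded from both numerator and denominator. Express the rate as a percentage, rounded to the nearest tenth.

79.7%

Eligible (known): 396 + 263 + 87 = 746
e = 746 / (746 + 190) = 746 / 936 = 0.7970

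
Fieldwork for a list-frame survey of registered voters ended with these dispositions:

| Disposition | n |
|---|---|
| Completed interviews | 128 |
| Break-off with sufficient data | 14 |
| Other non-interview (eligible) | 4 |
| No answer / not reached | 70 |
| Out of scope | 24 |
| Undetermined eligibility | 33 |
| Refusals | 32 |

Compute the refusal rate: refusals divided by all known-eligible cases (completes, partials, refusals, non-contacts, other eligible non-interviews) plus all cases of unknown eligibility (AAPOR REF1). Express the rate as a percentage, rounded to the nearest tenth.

11.4%

Numerator = 32
Denom = 128 + 14 + 32 + 70 + 4 + 33 = 281
REF1 = 32 / 281 = 0.1139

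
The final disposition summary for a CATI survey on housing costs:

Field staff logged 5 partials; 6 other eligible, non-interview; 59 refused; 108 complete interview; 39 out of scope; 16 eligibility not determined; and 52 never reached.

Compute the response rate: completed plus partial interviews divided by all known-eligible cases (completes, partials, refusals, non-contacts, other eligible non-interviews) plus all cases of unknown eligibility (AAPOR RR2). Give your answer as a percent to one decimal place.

45.9%

Numerator → 108 + 5 = 113
Denom → 108 + 5 + 59 + 52 + 6 + 16 = 246
RR2 = 113 / 246 = 0.4593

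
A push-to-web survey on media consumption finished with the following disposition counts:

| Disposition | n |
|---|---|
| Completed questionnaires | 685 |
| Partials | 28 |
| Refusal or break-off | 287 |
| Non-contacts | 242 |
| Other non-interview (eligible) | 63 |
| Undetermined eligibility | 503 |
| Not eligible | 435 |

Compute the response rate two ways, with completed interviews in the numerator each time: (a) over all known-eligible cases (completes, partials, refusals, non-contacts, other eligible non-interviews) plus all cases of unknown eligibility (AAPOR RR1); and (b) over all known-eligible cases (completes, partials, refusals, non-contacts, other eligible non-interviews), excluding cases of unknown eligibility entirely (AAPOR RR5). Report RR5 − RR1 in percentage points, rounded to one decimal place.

Numerator: 685
Base: 685 + 28 + 287 + 242 + 63 + 503 = 1808
RR1 = 685 / 1808 = 0.3789
Base: 685 + 28 + 287 + 242 + 63 = 1305
RR5 = 685 / 1305 = 0.5249
Difference = 52.49 − 37.89 = 14.60 percentage points

14.6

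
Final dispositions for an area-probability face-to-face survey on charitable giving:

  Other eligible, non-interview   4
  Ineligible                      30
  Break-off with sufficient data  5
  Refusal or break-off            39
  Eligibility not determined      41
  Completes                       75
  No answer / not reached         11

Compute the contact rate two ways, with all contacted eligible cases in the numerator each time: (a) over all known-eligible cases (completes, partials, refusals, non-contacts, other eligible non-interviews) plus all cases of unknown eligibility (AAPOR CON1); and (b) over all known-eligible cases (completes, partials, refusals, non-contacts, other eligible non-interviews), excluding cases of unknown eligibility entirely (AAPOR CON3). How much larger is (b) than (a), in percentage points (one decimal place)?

21.5

Numerator → 75 + 5 + 39 + 4 = 123
Denom → 75 + 5 + 39 + 11 + 4 + 41 = 175
CON1 = 123 / 175 = 0.7029
Denom → 75 + 5 + 39 + 11 + 4 = 134
CON3 = 123 / 134 = 0.9179
Difference = 91.79 − 70.29 = 21.50 percentage points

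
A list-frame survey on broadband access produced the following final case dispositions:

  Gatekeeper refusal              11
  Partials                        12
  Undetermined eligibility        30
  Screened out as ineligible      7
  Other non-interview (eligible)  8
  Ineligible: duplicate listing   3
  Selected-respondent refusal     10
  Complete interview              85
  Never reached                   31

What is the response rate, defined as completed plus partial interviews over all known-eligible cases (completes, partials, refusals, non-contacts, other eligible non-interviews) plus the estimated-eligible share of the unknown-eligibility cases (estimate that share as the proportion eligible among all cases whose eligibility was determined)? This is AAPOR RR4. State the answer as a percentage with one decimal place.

Declined to participate = 11 + 10 = 21
Out of scope = 7 + 3 = 10
Top: 85 + 12 = 97
Eligible (known): 85 + 12 + 21 + 31 + 8 = 157
e = 157 / (157 + 10) = 157 / 167 = 0.9401
e × U: 0.9401 × 30 = 28.20
Denom: 157 + 28.20 = 185.20
RR4 = 97 / 185.20 = 0.5238

52.4%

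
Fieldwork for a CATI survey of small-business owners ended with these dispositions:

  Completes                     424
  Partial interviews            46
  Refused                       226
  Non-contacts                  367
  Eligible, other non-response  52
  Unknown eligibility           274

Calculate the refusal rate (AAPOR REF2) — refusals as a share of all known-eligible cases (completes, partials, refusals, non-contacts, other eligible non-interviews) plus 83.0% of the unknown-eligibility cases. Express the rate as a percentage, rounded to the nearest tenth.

16.8%

Top = 226
Eligible (known) = 424 + 46 + 226 + 367 + 52 = 1115
Eligible share of unknowns = 0.8300 × 274 = 227.42
Denominator = 1115 + 227.42 = 1342.42
REF2 = 226 / 1342.42 = 0.1684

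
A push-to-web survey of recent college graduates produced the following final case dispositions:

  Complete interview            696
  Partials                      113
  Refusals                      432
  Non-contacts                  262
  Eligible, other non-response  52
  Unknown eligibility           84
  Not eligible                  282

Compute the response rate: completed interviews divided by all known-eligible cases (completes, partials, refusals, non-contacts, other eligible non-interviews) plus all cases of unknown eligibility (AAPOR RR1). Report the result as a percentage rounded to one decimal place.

42.5%

Numerator: 696
Base: 696 + 113 + 432 + 262 + 52 + 84 = 1639
RR1 = 696 / 1639 = 0.4246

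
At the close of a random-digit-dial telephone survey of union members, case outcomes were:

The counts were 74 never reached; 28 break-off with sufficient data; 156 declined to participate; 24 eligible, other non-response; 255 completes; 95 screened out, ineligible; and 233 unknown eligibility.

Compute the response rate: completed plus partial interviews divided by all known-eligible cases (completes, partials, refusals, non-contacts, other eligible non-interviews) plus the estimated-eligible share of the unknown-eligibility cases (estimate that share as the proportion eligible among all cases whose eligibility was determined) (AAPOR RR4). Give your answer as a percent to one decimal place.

38.5%

Top → 255 + 28 = 283
Eligible (known) → 255 + 28 + 156 + 74 + 24 = 537
e = 537 / (537 + 95) = 537 / 632 = 0.8497
Estimated eligible among unknowns → 0.8497 × 233 = 197.98
Base → 537 + 197.98 = 734.98
RR4 = 283 / 734.98 = 0.3850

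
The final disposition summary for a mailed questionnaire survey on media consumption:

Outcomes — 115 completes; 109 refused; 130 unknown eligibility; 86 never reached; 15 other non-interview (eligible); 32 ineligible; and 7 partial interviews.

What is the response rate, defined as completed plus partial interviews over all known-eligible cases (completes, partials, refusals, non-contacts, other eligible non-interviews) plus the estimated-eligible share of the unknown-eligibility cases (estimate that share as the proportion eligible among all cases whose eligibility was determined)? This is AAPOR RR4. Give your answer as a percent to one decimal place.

Numerator → 115 + 7 = 122
Eligible (known) → 115 + 7 + 109 + 86 + 15 = 332
e = 332 / (332 + 32) = 332 / 364 = 0.9121
Eligible share of unknowns → 0.9121 × 130 = 118.57
Denom → 332 + 118.57 = 450.57
RR4 = 122 / 450.57 = 0.2708

27.1%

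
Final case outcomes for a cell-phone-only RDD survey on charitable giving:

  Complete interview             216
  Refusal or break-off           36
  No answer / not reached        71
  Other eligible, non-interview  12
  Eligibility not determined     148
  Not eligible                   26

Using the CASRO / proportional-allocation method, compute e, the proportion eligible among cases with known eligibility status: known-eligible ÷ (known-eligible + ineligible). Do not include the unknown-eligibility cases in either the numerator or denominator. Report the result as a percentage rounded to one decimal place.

92.8%

Determined eligible: 216 + 36 + 71 + 12 = 335
e = 335 / (335 + 26) = 335 / 361 = 0.9280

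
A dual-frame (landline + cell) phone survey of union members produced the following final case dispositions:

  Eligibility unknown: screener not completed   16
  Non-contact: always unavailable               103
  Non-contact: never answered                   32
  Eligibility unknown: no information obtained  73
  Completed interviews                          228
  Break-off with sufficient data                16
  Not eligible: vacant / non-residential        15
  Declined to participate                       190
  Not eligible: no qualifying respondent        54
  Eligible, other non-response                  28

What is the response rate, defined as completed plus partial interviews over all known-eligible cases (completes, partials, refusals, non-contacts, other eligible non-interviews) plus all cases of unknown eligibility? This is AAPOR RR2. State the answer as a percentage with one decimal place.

35.6%

No answer / not reached = 32 + 103 = 135
Undetermined eligibility = 16 + 73 = 89
Ineligible = 54 + 15 = 69
Top → 228 + 16 = 244
Denom → 228 + 16 + 190 + 135 + 28 + 89 = 686
RR2 = 244 / 686 = 0.3557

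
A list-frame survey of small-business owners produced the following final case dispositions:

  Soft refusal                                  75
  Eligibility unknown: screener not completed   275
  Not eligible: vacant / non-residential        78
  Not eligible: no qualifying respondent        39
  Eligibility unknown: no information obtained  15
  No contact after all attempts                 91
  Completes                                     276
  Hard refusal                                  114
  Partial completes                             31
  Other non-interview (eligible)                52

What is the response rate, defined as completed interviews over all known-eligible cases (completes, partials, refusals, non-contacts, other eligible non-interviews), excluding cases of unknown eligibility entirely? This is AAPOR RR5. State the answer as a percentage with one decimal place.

43.2%

Declined to participate = 114 + 75 = 189
Undetermined eligibility = 275 + 15 = 290
Screened out, ineligible = 39 + 78 = 117
Top → 276
Denominator → 276 + 31 + 189 + 91 + 52 = 639
RR5 = 276 / 639 = 0.4319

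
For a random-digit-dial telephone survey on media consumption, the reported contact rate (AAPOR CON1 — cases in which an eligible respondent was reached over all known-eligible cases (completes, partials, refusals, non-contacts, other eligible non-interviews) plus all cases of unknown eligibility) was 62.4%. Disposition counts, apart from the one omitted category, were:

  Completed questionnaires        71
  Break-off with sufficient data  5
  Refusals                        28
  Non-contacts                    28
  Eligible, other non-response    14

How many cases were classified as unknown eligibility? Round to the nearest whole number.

Numerator: 71 + 5 + 28 + 14 = 118
CON1 = 118 / D = 0.624
D = 118 / 0.624 = 189.1
Other denominator terms total 146
unknown eligibility = 189.1 − 146 ≈ 43

43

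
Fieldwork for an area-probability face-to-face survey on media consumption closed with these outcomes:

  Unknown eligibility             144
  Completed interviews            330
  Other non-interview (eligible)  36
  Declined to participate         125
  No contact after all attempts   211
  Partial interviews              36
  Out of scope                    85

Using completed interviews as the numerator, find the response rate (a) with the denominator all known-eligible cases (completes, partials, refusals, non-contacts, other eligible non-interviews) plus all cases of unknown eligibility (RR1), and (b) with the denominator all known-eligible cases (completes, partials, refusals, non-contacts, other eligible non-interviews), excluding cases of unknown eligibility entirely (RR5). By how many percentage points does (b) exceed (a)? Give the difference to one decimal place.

Top: 330
Denom: 330 + 36 + 125 + 211 + 36 + 144 = 882
RR1 = 330 / 882 = 0.3741
Denom: 330 + 36 + 125 + 211 + 36 = 738
RR5 = 330 / 738 = 0.4472
Difference = 44.72 − 37.41 = 7.31 percentage points

7.3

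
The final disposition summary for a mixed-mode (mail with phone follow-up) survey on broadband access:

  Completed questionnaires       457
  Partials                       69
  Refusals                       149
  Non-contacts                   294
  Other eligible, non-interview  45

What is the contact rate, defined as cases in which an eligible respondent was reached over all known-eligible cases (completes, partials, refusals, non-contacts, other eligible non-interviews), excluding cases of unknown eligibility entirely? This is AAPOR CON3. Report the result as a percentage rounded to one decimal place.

Top = 457 + 69 + 149 + 45 = 720
Denominator = 457 + 69 + 149 + 294 + 45 = 1014
CON3 = 720 / 1014 = 0.7101

71.0%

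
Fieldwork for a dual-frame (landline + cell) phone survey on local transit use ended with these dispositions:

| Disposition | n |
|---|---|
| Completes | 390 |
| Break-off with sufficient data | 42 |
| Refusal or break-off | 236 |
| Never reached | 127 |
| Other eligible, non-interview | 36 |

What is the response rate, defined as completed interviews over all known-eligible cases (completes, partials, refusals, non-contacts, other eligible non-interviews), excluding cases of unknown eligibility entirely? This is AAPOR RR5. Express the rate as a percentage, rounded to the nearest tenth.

46.9%

Numerator → 390
Denom → 390 + 42 + 236 + 127 + 36 = 831
RR5 = 390 / 831 = 0.4693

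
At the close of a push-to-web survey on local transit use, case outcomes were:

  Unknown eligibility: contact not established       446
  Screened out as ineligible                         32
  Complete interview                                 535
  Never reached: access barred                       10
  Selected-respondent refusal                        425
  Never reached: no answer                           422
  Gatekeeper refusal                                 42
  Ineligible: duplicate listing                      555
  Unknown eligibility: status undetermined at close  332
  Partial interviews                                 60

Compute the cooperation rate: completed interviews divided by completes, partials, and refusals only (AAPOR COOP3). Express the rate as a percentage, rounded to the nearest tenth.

Refusal or break-off = 42 + 425 = 467
Non-contacts = 422 + 10 = 432
Eligibility not determined = 446 + 332 = 778
Ineligible = 32 + 555 = 587
Num → 535
Denominator → 535 + 60 + 467 = 1062
COOP3 = 535 / 1062 = 0.5038

50.4%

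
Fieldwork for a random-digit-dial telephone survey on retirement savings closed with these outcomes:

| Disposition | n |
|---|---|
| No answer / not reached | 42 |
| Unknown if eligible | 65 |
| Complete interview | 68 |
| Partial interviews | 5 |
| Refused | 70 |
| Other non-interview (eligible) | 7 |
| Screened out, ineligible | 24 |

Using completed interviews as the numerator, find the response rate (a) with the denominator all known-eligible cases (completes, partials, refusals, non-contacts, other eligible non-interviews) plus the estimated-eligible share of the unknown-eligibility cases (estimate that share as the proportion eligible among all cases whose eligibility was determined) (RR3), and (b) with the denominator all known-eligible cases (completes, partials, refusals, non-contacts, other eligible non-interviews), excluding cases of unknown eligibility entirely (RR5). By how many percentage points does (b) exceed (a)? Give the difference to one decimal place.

Numerator: 68
Determined eligible: 68 + 5 + 70 + 42 + 7 = 192
e = 192 / (192 + 24) = 192 / 216 = 0.8889
Estimated eligible among unknowns: 0.8889 × 65 = 57.78
Denom: 192 + 57.78 = 249.78
RR3 = 68 / 249.78 = 0.2722
Denom: 68 + 5 + 70 + 42 + 7 = 192
RR5 = 68 / 192 = 0.3542
Difference = 35.42 − 27.22 = 8.20 percentage points

8.2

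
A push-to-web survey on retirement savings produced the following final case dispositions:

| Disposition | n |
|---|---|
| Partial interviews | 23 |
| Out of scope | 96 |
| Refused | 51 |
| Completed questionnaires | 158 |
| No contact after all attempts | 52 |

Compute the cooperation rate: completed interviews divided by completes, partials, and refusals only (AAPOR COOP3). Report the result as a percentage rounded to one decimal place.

68.1%

Num = 158
Denominator = 158 + 23 + 51 = 232
COOP3 = 158 / 232 = 0.6810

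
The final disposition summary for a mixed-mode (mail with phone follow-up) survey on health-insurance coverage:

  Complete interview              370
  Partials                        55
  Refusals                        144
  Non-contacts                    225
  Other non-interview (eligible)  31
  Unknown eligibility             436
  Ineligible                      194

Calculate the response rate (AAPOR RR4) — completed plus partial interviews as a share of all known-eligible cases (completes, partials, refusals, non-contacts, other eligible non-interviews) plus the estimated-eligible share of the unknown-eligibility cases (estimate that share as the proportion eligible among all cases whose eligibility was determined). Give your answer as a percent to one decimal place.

36.1%

Num: 370 + 55 = 425
Determined eligible: 370 + 55 + 144 + 225 + 31 = 825
e = 825 / (825 + 194) = 825 / 1019 = 0.8096
Estimated eligible among unknowns: 0.8096 × 436 = 352.99
Denominator: 825 + 352.99 = 1177.99
RR4 = 425 / 1177.99 = 0.3608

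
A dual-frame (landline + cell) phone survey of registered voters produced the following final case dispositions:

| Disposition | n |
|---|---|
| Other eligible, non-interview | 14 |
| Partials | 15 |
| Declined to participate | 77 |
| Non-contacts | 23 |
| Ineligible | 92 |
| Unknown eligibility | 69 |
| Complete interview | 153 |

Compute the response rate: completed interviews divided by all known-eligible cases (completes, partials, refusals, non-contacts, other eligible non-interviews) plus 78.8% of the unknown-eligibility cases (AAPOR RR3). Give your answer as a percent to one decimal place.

45.5%

Top = 153
Determined eligible = 153 + 15 + 77 + 23 + 14 = 282
e × U = 0.7880 × 69 = 54.37
Denominator = 282 + 54.37 = 336.37
RR3 = 153 / 336.37 = 0.4549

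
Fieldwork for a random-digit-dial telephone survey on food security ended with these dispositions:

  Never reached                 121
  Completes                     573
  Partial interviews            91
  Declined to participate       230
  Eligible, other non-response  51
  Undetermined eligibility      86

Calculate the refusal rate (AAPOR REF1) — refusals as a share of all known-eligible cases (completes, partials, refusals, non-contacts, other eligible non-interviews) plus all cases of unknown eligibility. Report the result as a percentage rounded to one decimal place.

20.0%

Top = 230
Denom = 573 + 91 + 230 + 121 + 51 + 86 = 1152
REF1 = 230 / 1152 = 0.1997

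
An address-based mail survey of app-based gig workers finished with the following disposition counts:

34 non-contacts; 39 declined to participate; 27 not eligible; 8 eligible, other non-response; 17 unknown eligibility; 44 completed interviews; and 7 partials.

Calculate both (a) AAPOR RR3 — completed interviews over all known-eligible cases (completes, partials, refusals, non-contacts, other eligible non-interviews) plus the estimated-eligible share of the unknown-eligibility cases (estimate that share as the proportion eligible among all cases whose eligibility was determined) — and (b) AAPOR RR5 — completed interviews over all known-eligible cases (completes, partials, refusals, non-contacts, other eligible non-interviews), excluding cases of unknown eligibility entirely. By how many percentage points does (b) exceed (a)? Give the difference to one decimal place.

Num: 44
Eligible (known): 44 + 7 + 39 + 34 + 8 = 132
e = 132 / (132 + 27) = 132 / 159 = 0.8302
Estimated eligible among unknowns: 0.8302 × 17 = 14.11
Base: 132 + 14.11 = 146.11
RR3 = 44 / 146.11 = 0.3011
Base: 44 + 7 + 39 + 34 + 8 = 132
RR5 = 44 / 132 = 0.3333
Difference = 33.33 − 30.11 = 3.22 percentage points

3.2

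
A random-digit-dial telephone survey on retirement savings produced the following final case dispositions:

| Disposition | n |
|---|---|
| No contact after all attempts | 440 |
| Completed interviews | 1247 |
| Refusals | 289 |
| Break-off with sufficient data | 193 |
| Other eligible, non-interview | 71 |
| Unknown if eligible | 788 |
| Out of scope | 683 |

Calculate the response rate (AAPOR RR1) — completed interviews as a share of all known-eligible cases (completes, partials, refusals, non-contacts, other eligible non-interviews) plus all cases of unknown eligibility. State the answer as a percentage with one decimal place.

Numerator: 1247
Denom: 1247 + 193 + 289 + 440 + 71 + 788 = 3028
RR1 = 1247 / 3028 = 0.4118

41.2%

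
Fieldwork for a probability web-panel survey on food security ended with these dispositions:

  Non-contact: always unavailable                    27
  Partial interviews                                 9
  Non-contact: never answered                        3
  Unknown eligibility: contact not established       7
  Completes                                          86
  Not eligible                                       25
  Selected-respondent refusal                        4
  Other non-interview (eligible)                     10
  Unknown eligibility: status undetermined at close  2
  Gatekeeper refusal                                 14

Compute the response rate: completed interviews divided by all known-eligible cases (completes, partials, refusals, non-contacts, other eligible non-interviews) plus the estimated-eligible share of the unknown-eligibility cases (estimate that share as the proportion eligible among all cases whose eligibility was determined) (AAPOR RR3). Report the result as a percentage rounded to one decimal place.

Declined to participate = 14 + 4 = 18
Non-contacts = 3 + 27 = 30
Unknown if eligible = 7 + 2 = 9
Num: 86
Known eligible: 86 + 9 + 18 + 30 + 10 = 153
e = 153 / (153 + 25) = 153 / 178 = 0.8596
Eligible share of unknowns: 0.8596 × 9 = 7.74
Base: 153 + 7.74 = 160.74
RR3 = 86 / 160.74 = 0.5350

53.5%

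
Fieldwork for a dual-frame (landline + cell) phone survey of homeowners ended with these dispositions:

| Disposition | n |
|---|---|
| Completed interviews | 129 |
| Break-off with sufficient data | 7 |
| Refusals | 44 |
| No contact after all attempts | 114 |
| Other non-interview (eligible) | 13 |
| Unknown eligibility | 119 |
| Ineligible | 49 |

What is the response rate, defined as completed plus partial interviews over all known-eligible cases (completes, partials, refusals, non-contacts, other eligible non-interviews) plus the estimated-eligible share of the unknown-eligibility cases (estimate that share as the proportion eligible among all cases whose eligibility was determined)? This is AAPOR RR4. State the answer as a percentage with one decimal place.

33.2%

Top: 129 + 7 = 136
Determined eligible: 129 + 7 + 44 + 114 + 13 = 307
e = 307 / (307 + 49) = 307 / 356 = 0.8624
e × U: 0.8624 × 119 = 102.63
Denominator: 307 + 102.63 = 409.63
RR4 = 136 / 409.63 = 0.3320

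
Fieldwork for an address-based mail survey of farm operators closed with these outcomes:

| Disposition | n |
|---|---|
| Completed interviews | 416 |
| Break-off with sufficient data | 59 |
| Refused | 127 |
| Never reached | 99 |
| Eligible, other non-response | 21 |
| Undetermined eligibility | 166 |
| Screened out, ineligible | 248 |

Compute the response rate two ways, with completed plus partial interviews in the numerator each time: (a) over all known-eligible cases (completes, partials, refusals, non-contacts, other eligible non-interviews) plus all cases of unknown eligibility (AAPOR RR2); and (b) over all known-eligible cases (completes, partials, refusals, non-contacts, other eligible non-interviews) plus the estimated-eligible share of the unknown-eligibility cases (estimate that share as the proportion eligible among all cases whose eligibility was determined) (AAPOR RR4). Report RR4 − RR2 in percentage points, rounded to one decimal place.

Num → 416 + 59 = 475
Denominator → 416 + 59 + 127 + 99 + 21 + 166 = 888
RR2 = 475 / 888 = 0.5349
Known eligible → 416 + 59 + 127 + 99 + 21 = 722
e = 722 / (722 + 248) = 722 / 970 = 0.7443
Estimated eligible among unknowns → 0.7443 × 166 = 123.55
Denominator → 722 + 123.55 = 845.55
RR4 = 475 / 845.55 = 0.5618
Difference = 56.18 − 53.49 = 2.69 percentage points

2.7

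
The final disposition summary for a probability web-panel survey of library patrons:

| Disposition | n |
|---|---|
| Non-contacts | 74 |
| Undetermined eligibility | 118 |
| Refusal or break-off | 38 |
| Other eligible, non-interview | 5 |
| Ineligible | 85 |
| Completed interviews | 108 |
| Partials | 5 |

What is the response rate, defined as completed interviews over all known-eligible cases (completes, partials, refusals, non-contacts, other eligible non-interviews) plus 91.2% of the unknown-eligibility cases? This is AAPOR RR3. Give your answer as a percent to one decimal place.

32.0%

Num = 108
Eligible (known) = 108 + 5 + 38 + 74 + 5 = 230
Eligible share of unknowns = 0.9120 × 118 = 107.62
Denominator = 230 + 107.62 = 337.62
RR3 = 108 / 337.62 = 0.3199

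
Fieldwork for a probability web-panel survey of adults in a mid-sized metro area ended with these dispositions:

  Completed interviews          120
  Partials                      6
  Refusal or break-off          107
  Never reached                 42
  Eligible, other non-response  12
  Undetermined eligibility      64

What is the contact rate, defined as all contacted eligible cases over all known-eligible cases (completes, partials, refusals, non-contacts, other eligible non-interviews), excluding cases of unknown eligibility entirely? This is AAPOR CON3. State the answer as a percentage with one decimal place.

85.4%

Numerator: 120 + 6 + 107 + 12 = 245
Denom: 120 + 6 + 107 + 42 + 12 = 287
CON3 = 245 / 287 = 0.8537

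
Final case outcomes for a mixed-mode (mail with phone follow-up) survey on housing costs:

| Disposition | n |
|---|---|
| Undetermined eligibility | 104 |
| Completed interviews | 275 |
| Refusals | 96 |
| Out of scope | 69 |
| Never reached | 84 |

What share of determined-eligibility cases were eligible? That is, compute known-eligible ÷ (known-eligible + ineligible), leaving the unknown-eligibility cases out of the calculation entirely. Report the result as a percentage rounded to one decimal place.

86.8%

Eligible (known): 275 + 96 + 84 = 455
e = 455 / (455 + 69) = 455 / 524 = 0.8683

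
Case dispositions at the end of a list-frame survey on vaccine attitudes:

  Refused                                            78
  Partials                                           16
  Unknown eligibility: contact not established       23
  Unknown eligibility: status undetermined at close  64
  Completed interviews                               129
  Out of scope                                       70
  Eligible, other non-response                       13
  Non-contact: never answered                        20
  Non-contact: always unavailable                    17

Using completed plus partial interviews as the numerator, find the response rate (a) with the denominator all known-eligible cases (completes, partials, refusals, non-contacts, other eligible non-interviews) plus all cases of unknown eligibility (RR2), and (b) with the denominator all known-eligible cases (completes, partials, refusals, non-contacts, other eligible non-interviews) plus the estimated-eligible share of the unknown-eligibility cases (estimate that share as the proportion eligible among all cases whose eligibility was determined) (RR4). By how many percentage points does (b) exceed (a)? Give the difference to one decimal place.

2.1

No contact after all attempts = 20 + 17 = 37
Eligibility not determined = 23 + 64 = 87
Num = 129 + 16 = 145
Denominator = 129 + 16 + 78 + 37 + 13 + 87 = 360
RR2 = 145 / 360 = 0.4028
Eligible (known) = 129 + 16 + 78 + 37 + 13 = 273
e = 273 / (273 + 70) = 273 / 343 = 0.7959
Estimated eligible among unknowns = 0.7959 × 87 = 69.24
Denominator = 273 + 69.24 = 342.24
RR4 = 145 / 342.24 = 0.4237
Difference = 42.37 − 40.28 = 2.09 percentage points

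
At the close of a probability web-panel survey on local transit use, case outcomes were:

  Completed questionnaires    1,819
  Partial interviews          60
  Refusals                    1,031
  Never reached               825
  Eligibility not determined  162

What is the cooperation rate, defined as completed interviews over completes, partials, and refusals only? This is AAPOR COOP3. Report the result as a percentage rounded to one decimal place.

Top → 1819
Denom → 1819 + 60 + 1031 = 2910
COOP3 = 1819 / 2910 = 0.6251

62.5%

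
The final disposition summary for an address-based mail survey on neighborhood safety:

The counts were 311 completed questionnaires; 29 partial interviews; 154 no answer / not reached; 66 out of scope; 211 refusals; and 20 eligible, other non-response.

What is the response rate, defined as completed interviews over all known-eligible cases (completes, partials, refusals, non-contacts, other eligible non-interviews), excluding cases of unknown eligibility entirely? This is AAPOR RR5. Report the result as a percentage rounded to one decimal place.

42.9%

Numerator → 311
Base → 311 + 29 + 211 + 154 + 20 = 725
RR5 = 311 / 725 = 0.4290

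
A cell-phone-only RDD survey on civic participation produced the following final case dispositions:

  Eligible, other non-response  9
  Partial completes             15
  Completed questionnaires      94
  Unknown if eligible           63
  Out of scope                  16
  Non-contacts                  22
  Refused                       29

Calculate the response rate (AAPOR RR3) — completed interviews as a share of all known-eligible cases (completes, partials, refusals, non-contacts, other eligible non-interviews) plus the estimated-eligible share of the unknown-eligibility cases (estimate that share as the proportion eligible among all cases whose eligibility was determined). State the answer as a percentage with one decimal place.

Top → 94
Eligible (known) → 94 + 15 + 29 + 22 + 9 = 169
e = 169 / (169 + 16) = 169 / 185 = 0.9135
Eligible share of unknowns → 0.9135 × 63 = 57.55
Denom → 169 + 57.55 = 226.55
RR3 = 94 / 226.55 = 0.4149

41.5%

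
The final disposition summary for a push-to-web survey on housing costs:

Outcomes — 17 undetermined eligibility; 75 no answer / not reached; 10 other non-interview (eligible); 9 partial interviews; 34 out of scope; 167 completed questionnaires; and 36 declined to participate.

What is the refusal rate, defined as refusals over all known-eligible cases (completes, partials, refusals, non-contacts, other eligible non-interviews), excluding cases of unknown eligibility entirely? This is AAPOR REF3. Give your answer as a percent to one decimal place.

12.1%

Top → 36
Denom → 167 + 9 + 36 + 75 + 10 = 297
REF3 = 36 / 297 = 0.1212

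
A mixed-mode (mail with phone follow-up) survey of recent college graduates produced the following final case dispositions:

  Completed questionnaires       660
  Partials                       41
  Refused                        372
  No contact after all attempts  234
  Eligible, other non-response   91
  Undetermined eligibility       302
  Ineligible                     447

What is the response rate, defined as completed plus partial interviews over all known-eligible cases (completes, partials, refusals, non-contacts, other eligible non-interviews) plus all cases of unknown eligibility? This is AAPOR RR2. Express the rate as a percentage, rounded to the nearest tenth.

Num: 660 + 41 = 701
Denom: 660 + 41 + 372 + 234 + 91 + 302 = 1700
RR2 = 701 / 1700 = 0.4124

41.2%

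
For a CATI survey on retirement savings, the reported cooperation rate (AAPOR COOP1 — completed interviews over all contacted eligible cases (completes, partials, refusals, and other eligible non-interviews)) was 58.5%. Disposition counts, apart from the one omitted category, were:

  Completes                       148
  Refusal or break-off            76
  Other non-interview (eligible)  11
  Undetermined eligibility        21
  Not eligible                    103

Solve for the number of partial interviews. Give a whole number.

COOP1 = 148 / D = 0.585
D = 148 / 0.585 = 253.0
Remaining denominator categories sum to 235
partial interviews = 253.0 − 235 ≈ 18

18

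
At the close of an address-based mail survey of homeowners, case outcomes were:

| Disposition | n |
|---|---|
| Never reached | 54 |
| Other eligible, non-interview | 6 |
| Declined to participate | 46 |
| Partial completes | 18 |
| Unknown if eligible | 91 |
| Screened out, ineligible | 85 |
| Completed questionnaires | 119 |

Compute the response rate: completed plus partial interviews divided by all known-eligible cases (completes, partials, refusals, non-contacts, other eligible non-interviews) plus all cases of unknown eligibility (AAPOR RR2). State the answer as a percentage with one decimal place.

Top = 119 + 18 = 137
Denom = 119 + 18 + 46 + 54 + 6 + 91 = 334
RR2 = 137 / 334 = 0.4102

41.0%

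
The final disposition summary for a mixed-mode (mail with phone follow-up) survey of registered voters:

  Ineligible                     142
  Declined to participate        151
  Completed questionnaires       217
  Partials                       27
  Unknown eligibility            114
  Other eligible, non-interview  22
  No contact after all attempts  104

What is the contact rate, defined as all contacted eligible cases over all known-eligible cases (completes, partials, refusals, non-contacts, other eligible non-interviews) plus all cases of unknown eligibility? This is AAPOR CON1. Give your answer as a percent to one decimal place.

65.7%

Num → 217 + 27 + 151 + 22 = 417
Base → 217 + 27 + 151 + 104 + 22 + 114 = 635
CON1 = 417 / 635 = 0.6567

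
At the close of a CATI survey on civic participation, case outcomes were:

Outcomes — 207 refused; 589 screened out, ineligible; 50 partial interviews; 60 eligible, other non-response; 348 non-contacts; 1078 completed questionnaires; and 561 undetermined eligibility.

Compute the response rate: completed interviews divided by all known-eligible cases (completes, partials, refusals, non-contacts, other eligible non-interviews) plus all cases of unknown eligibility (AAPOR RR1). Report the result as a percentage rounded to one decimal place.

46.8%

Num: 1078
Denominator: 1078 + 50 + 207 + 348 + 60 + 561 = 2304
RR1 = 1078 / 2304 = 0.4679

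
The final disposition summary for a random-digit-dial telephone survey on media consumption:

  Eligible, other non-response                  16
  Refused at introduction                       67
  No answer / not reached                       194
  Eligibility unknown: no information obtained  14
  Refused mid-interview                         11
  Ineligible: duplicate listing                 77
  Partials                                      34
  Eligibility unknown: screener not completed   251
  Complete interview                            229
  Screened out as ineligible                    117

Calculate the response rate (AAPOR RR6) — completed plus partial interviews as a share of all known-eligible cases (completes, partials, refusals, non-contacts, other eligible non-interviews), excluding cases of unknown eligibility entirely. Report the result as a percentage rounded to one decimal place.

47.7%

Refusals = 67 + 11 = 78
Unknown eligibility = 251 + 14 = 265
Screened out, ineligible = 117 + 77 = 194
Numerator = 229 + 34 = 263
Denominator = 229 + 34 + 78 + 194 + 16 = 551
RR6 = 263 / 551 = 0.4773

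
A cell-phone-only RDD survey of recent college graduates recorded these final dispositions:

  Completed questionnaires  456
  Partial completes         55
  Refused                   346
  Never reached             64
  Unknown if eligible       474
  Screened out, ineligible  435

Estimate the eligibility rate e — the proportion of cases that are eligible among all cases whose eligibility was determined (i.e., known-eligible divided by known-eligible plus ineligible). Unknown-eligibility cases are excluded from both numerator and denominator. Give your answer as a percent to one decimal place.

Known eligible = 456 + 55 + 346 + 64 = 921
e = 921 / (921 + 435) = 921 / 1356 = 0.6792

67.9%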